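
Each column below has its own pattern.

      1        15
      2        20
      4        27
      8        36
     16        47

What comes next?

First component goes 1, 2, 4, 8, 16 → 32 (×2 each step).
Second component: differences are 5, 7, 9, … (increasing by 2 each time); 15, 20, 27, 36, 47 → 60.
So the next line is 32  60.

32  60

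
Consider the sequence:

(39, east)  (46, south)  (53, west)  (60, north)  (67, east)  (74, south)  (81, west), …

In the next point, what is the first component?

88

First component goes 39, 46, 53, 60, 67, 74, 81 → 88 (+7 each step).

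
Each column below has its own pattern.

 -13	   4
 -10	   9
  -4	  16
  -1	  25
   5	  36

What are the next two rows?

First component: -13, -10, -4, -1, 5 → 8 → 14 (alternating steps +3, +6, +3, +6, …).
Second component — perfect squares: 2², 3², 4², …: 4, 9, 16, 25, 36 → 49 → 64.
So the next two rows are 8  49 and 14  64.

8  49; 14  64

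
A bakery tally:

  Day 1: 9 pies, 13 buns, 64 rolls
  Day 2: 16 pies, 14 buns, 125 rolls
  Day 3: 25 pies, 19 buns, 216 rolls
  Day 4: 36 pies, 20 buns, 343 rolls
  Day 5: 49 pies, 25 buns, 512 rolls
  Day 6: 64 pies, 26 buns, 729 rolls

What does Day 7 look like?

Pies: perfect squares: 3², 4², 5², …, so 9, 16, 25, 36, 49, 64 → 81.
For the buns, alternating steps +1, +5, +1, +5, …: 13, 14, 19, 20, 25, 26 → 31.
Rolls goes 64, 125, 216, 343, 512, 729 → 1000 (perfect cubes: 4³, 5³, 6³, …).
Putting it together: 81 pies, 31 buns, 1000 rolls.

81 pies, 31 buns, 1000 rolls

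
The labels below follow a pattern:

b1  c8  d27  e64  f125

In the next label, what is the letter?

g

Letter: letters move forward 1 place in the alphabet, so b, c, d, e, f → g.
Second component: perfect cubes: 1³, 2³, 3³, …; 1, 8, 27, 64, 125 → 216.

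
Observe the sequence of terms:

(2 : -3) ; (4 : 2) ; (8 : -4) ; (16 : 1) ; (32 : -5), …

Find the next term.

First slot goes 2, 4, 8, 16, 32 → 64 (×2 each step).
Second slot goes -3, 2, -4, 1, -5 → 0 (alternating steps +5, −6, +5, −6, …).
Putting it together: (64 : 0).

(64 : 0)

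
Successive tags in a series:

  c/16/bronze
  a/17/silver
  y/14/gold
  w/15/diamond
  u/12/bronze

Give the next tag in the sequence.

Letter: letters move back 2 places in the alphabet, wrapping A→Z; c, a, y, w, u → s.
Second component goes 16, 17, 14, 15, 12 → 13 (alternating steps +1, −3, +1, −3, …).
Rank: repeats bronze → silver → gold → diamond; bronze, silver, gold, diamond, bronze → silver.
So the next tag is s/13/silver.

s/13/silver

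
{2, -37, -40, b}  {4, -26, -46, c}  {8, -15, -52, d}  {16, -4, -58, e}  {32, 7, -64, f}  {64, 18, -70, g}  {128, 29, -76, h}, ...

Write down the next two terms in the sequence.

{256, 40, -82, i}, {512, 51, -88, j}

For the first coordinate, ×2 each step: 2, 4, 8, 16, 32, 64, 128 → 256 → 512.
For the second coordinate, +11 each step: -37, -26, -15, -4, 7, 18, 29 → 40 → 51.
Third coordinate goes -40, -46, -52, -58, -64, -70, -76 → -82 → -88 (−6 each step).
Letter: letters move forward 1 place in the alphabet; b, c, d, e, f, g, h → i → j.
So the next two terms are {256, 40, -82, i} and {512, 51, -88, j}.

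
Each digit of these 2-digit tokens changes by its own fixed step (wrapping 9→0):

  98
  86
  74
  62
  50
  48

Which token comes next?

First digit: 9, 8, 7, 6, 5, 4 → 3 (−1 each step, mod 10).
Second digit — −2 each step, mod 10: 8, 6, 4, 2, 0, 8 → 6.
Putting it together: 36.

36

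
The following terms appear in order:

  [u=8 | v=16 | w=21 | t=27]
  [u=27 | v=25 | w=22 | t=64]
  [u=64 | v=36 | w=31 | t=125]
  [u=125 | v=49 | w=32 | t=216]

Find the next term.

U: 8, 27, 64, 125 → 216 (perfect cubes: 2³, 3³, 4³, …).
V goes 16, 25, 36, 49 → 64 (perfect squares: 4², 5², 6², …).
W: alternating steps +1, +9, +1, +9, …, so 21, 22, 31, 32 → 41.
T goes 27, 64, 125, 216 → 343 (perfect cubes: 3³, 4³, 5³, …).
Combining the parts gives [u=216 | v=64 | w=41 | t=343].

[u=216 | v=64 | w=41 | t=343]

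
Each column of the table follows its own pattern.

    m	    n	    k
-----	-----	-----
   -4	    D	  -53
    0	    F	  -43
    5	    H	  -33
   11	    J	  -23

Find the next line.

Column m: differences are 4, 5, 6, … (increasing by 1 each time); -4, 0, 5, 11 → 18.
Column n: letters move forward 2 places in the alphabet; D, F, H, J → L.
Column k: +10 each step; -53, -43, -33, -23 → -13.
So the next line is 18  L  -13.

18  L  -13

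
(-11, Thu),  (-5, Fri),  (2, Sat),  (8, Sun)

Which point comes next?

First component — alternating steps +6, +7, +6, +7, …: -11, -5, 2, 8 → 15.
Day: runs through the weekdays Mon→Sun; Thu, Fri, Sat, Sun → Mon.
Combining the parts gives (15, Mon).

(15, Mon)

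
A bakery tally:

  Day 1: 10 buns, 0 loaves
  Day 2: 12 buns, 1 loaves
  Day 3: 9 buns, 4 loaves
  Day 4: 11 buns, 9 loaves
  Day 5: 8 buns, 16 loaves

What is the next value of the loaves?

25

Loaves — differences are 1, 3, 5, … (increasing by 2 each time): 0, 1, 4, 9, 16 → 25.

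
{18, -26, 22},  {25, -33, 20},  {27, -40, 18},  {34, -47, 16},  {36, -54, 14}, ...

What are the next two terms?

{43, -61, 12}, {45, -68, 10}

First value goes 18, 25, 27, 34, 36 → 43 → 45 (alternating steps +7, +2, +7, +2, …).
Second value goes -26, -33, -40, -47, -54 → -61 → -68 (−7 each step).
Third value: −2 each step, so 22, 20, 18, 16, 14 → 12 → 10.
Putting the parts together: {43, -61, 12} and then {45, -68, 10}.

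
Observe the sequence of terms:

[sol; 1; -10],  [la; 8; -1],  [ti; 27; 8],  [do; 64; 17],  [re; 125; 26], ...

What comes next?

[mi; 216; 35]

For the note, runs through the solfège scale do→ti: sol, la, ti, do, re → mi.
Second entry — perfect cubes: 1³, 2³, 3³, …: 1, 8, 27, 64, 125 → 216.
Third entry — +9 each step: -10, -1, 8, 17, 26 → 35.
Combining the parts gives [mi; 216; 35].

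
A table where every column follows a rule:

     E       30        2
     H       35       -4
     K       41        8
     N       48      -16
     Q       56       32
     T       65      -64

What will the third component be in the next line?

128

Third component goes 2, -4, 8, -16, 32, -64 → 128 (×(-2) each step).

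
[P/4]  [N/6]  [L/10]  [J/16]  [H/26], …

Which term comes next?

[F/42]

Letter: letters move back 2 places in the alphabet; P, N, L, J, H → F.
Second component — each term is the sum of the two before it: 4, 6, 10, 16, 26 → 42.
Combining the parts gives [F/42].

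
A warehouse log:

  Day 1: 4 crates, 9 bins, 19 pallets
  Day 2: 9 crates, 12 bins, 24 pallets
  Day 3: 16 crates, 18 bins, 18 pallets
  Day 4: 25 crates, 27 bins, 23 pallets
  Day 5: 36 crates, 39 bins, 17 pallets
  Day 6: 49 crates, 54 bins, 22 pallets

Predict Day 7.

For the crates, perfect squares: 2², 3², 4², …: 4, 9, 16, 25, 36, 49 → 64.
Bins: differences are 3, 6, 9, … (increasing by 3 each time), so 9, 12, 18, 27, 39, 54 → 72.
Pallets: alternating steps +5, −6, +5, −6, …; 19, 24, 18, 23, 17, 22 → 16.
So the next record is 64 crates, 72 bins, 16 pallets.

64 crates, 72 bins, 16 pallets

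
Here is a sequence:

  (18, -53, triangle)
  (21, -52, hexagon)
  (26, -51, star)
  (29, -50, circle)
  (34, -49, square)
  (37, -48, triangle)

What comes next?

First slot: alternating steps +3, +5, +3, +5, …, so 18, 21, 26, 29, 34, 37 → 42.
Second slot goes -53, -52, -51, -50, -49, -48 → -47 (+1 each step).
For the shape, repeats triangle → hexagon → star → circle → square: triangle, hexagon, star, circle, square, triangle → hexagon.
So the next triple is (42, -47, hexagon).

(42, -47, hexagon)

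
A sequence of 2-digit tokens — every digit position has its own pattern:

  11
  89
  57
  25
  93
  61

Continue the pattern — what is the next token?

39

First digit — −3 each step, mod 10: 1, 8, 5, 2, 9, 6 → 3.
Second digit: −2 each step, mod 10; 1, 9, 7, 5, 3, 1 → 9.
Combining the parts gives 39.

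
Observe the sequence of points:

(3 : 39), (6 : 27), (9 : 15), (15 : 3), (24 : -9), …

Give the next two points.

First entry: each term is the sum of the two before it; 3, 6, 9, 15, 24 → 39 → 63.
Second entry — −12 each step: 39, 27, 15, 3, -9 → -21 → -33.
Putting the parts together: (39 : -21) and then (63 : -33).

(39 : -21), (63 : -33)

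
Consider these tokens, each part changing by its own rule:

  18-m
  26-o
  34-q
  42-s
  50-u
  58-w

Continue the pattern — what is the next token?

66-y

First component goes 18, 26, 34, 42, 50, 58 → 66 (+8 each step).
Letter goes m, o, q, s, u, w → y (letters move forward 2 places in the alphabet).
So the next token is 66-y.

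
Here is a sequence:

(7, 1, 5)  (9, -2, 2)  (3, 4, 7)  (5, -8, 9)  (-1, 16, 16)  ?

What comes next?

First slot: 7, 9, 3, 5, -1 → 1 (alternating steps +2, −6, +2, −6, …).
For the second slot, ×(-2) each step: 1, -2, 4, -8, 16 → -32.
Third slot — each term is the sum of the two before it: 5, 2, 7, 9, 16 → 25.
Combining the parts gives (1, -32, 25).

(1, -32, 25)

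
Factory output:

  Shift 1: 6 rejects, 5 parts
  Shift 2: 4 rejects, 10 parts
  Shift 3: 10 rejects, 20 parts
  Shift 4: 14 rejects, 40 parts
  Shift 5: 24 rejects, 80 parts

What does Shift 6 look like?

38 rejects, 160 parts

Rejects goes 6, 4, 10, 14, 24 → 38 (each term is the sum of the two before it).
Parts goes 5, 10, 20, 40, 80 → 160 (×2 each step).
Combining the parts gives 38 rejects, 160 parts.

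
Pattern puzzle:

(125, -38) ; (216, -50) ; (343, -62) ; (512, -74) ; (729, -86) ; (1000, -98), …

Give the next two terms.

First entry: perfect cubes: 5³, 6³, 7³, …, so 125, 216, 343, 512, 729, 1000 → 1331 → 1728.
For the second entry, −12 each step: -38, -50, -62, -74, -86, -98 → -110 → -122.
Putting the parts together: (1331, -110) and then (1728, -122).

(1331, -110), (1728, -122)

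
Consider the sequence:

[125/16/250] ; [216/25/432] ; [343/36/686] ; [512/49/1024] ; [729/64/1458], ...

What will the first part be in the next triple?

1000

First part: 125, 216, 343, 512, 729 → 1000 (perfect cubes: 5³, 6³, 7³, …).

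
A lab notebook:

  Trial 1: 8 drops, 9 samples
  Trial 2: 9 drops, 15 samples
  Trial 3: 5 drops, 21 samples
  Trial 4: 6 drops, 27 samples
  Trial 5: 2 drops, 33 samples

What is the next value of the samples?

Drops — alternating steps +1, −4, +1, −4, …: 8, 9, 5, 6, 2 → 3.
Samples: +6 each step, so 9, 15, 21, 27, 33 → 39.

39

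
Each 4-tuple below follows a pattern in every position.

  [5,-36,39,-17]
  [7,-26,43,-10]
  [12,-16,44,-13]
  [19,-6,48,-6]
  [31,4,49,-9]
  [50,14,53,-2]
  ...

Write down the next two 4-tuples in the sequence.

First coordinate: each term is the sum of the two before it, so 5, 7, 12, 19, 31, 50 → 81 → 131.
Second coordinate: +10 each step; -36, -26, -16, -6, 4, 14 → 24 → 34.
Third coordinate: 39, 43, 44, 48, 49, 53 → 54 → 58 (alternating steps +4, +1, +4, +1, …).
Fourth coordinate: alternating steps +7, −3, +7, −3, …; -17, -10, -13, -6, -9, -2 → -5 → 2.
So the next two 4-tuples are [81,24,54,-5] and [131,34,58,2].

[81,24,54,-5], [131,34,58,2]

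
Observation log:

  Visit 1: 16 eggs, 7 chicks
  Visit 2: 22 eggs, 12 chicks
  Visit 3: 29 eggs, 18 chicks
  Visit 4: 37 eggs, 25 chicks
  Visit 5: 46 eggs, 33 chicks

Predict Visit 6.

56 eggs, 42 chicks

Eggs: differences are 6, 7, 8, … (increasing by 1 each time); 16, 22, 29, 37, 46 → 56.
Chicks: differences are 5, 6, 7, … (increasing by 1 each time); 7, 12, 18, 25, 33 → 42.
Combining the parts gives 56 eggs, 42 chicks.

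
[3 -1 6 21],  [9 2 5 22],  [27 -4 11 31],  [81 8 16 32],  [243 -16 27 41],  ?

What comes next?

First component goes 3, 9, 27, 81, 243 → 729 (×3 each step).
Second component: ×(-2) each step, so -1, 2, -4, 8, -16 → 32.
Third component — each term is the sum of the two before it: 6, 5, 11, 16, 27 → 43.
Fourth component: alternating steps +1, +9, +1, +9, …; 21, 22, 31, 32, 41 → 42.
Putting it together: [729 32 43 42].

[729 32 43 42]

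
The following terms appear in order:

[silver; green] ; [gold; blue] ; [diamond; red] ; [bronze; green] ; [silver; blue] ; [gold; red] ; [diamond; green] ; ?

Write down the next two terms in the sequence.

[bronze; blue], [silver; red]

Rank goes silver, gold, diamond, bronze, silver, gold, diamond → bronze → silver (repeats silver → gold → diamond → bronze).
Colour: green, blue, red, green, blue, red, green → blue → red (repeats green → blue → red).
Putting the parts together: [bronze; blue] and then [silver; red].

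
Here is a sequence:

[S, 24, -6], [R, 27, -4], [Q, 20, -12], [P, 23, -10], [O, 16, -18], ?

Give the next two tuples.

Letter: S, R, Q, P, O → N → M (letters move back 1 place in the alphabet).
Second value — alternating steps +3, −7, +3, −7, …: 24, 27, 20, 23, 16 → 19 → 12.
For the third value, alternating steps +2, −8, +2, −8, …: -6, -4, -12, -10, -18 → -16 → -24.
Putting the parts together: [N, 19, -16] and then [M, 12, -24].

[N, 19, -16], [M, 12, -24]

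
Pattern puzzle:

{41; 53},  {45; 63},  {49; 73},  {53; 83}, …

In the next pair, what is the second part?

93

Second part: +10 each step, so 53, 63, 73, 83 → 93.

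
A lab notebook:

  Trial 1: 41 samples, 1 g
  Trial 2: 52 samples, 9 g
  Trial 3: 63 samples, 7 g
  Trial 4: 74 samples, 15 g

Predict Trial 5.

85 samples, 13 g

For the samples, +11 each step: 41, 52, 63, 74 → 85.
G: 1, 9, 7, 15 → 13 (alternating steps +8, −2, +8, −2, …).
Putting it together: 85 samples, 13 g.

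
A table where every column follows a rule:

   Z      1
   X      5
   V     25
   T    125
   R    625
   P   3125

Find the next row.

Letter: letters move back 2 places in the alphabet; Z, X, V, T, R, P → N.
For the second component, ×5 each step: 1, 5, 25, 125, 625, 3125 → 15625.
Putting it together: N  15625.

N  15625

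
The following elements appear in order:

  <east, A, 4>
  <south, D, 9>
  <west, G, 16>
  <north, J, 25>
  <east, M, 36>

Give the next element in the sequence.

<south, P, 49>

For the direction, repeats east → south → west → north: east, south, west, north, east → south.
Letter: letters move forward 3 places in the alphabet, so A, D, G, J, M → P.
Third slot — perfect squares: 2², 3², 4², …: 4, 9, 16, 25, 36 → 49.
Combining the parts gives <south, P, 49>.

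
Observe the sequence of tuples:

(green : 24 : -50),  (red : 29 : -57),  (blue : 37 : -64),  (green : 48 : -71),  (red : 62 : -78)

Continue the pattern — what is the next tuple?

(blue : 79 : -85)

Colour: repeats green → red → blue; green, red, blue, green, red → blue.
Second coordinate — differences are 5, 8, 11, … (increasing by 3 each time): 24, 29, 37, 48, 62 → 79.
For the third coordinate, −7 each step: -50, -57, -64, -71, -78 → -85.
So the next tuple is (blue : 79 : -85).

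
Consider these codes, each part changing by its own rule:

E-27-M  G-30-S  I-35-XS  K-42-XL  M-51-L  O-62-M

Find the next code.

Q-75-S

Letter goes E, G, I, K, M, O → Q (letters move forward 2 places in the alphabet).
Second component goes 27, 30, 35, 42, 51, 62 → 75 (differences are 3, 5, 7, … (increasing by 2 each time)).
Size: repeats M → S → XS → XL → L, so M, S, XS, XL, L, M → S.
So the next code is Q-75-S.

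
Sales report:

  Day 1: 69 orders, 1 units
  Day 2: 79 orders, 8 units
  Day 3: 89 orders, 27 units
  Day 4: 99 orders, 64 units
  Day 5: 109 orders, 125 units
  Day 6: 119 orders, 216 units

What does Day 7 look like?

129 orders, 343 units

Orders — +10 each step: 69, 79, 89, 99, 109, 119 → 129.
Units — perfect cubes: 1³, 2³, 3³, …: 1, 8, 27, 64, 125, 216 → 343.
So the next row is 129 orders, 343 units.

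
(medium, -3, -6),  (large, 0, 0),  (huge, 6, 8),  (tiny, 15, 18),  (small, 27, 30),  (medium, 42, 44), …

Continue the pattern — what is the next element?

For the size, repeats medium → large → huge → tiny → small: medium, large, huge, tiny, small, medium → large.
Second component: differences are 3, 6, 9, … (increasing by 3 each time), so -3, 0, 6, 15, 27, 42 → 60.
For the third component, differences are 6, 8, 10, … (increasing by 2 each time): -6, 0, 8, 18, 30, 44 → 60.
So the next element is (large, 60, 60).

(large, 60, 60)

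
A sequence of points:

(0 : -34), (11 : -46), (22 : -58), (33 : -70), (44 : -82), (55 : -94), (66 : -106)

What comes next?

(77 : -118)

For the first entry, +11 each step: 0, 11, 22, 33, 44, 55, 66 → 77.
Second entry — −12 each step: -34, -46, -58, -70, -82, -94, -106 → -118.
Putting it together: (77 : -118).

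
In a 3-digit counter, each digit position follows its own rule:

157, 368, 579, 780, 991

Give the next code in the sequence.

First digit: +2 each step, mod 10, so 1, 3, 5, 7, 9 → 1.
For the second digit, +1 each step, mod 10: 5, 6, 7, 8, 9 → 0.
For the third digit, +1 each step, mod 10: 7, 8, 9, 0, 1 → 2.
So the next code is 102.

102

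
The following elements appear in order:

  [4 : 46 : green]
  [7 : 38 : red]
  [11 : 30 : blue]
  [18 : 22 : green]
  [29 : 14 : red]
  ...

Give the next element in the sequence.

For the first component, each term is the sum of the two before it: 4, 7, 11, 18, 29 → 47.
Second component — −8 each step: 46, 38, 30, 22, 14 → 6.
Colour goes green, red, blue, green, red → blue (repeats green → red → blue).
Combining the parts gives [47 : 6 : blue].

[47 : 6 : blue]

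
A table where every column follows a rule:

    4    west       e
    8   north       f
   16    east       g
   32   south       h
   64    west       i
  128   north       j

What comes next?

First component: ×2 each step; 4, 8, 16, 32, 64, 128 → 256.
Direction goes west, north, east, south, west, north → east (repeats west → north → east → south).
Letter: letters move forward 1 place in the alphabet, so e, f, g, h, i, j → k.
Putting it together: 256  east  k.

256  east  k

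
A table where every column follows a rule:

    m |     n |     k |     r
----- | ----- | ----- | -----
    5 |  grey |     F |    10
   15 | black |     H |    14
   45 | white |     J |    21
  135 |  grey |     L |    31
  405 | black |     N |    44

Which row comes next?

1215  white  P  60

Column m — ×3 each step: 5, 15, 45, 135, 405 → 1215.
Column n: repeats grey → black → white, so grey, black, white, grey, black → white.
For the column k, letters move forward 2 places in the alphabet: F, H, J, L, N → P.
For the column r, differences are 4, 7, 10, … (increasing by 3 each time): 10, 14, 21, 31, 44 → 60.
Putting it together: 1215  white  P  60.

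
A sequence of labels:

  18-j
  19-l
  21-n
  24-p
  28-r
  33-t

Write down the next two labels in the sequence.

First component: 18, 19, 21, 24, 28, 33 → 39 → 46 (differences are 1, 2, 3, … (increasing by 1 each time)).
Letter — letters move forward 2 places in the alphabet: j, l, n, p, r, t → v → x.
So the next two labels are 39-v and 46-x.

39-v, 46-x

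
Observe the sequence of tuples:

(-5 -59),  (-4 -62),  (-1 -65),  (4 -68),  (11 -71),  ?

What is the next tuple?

First component: -5, -4, -1, 4, 11 → 20 (differences are 1, 3, 5, … (increasing by 2 each time)).
For the second component, −3 each step: -59, -62, -65, -68, -71 → -74.
So the next tuple is (20 -74).

(20 -74)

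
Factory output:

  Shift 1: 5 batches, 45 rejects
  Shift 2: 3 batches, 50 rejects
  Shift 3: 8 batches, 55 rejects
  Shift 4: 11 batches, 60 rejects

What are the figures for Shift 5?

Batches: 5, 3, 8, 11 → 19 (each term is the sum of the two before it).
Rejects goes 45, 50, 55, 60 → 65 (+5 each step).
So the next line is 19 batches, 65 rejects.

19 batches, 65 rejects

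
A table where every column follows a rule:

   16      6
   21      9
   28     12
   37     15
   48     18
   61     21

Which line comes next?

First component — differences are 5, 7, 9, … (increasing by 2 each time): 16, 21, 28, 37, 48, 61 → 76.
Second component: +3 each step, so 6, 9, 12, 15, 18, 21 → 24.
So the next line is 76  24.

76  24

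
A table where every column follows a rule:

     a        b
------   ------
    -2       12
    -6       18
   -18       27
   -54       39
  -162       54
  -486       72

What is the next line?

-1458  93

Column a goes -2, -6, -18, -54, -162, -486 → -1458 (×3 each step).
Column b: differences are 6, 9, 12, … (increasing by 3 each time); 12, 18, 27, 39, 54, 72 → 93.
So the next line is -1458  93.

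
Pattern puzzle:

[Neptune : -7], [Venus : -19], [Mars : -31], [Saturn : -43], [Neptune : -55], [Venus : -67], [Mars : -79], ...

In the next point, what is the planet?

Saturn

For the planet, repeats Neptune → Venus → Mars → Saturn: Neptune, Venus, Mars, Saturn, Neptune, Venus, Mars → Saturn.
Second coordinate: −12 each step; -7, -19, -31, -43, -55, -67, -79 → -91.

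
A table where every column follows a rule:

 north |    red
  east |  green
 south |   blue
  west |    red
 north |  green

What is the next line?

east  blue

Direction — repeats north → east → south → west: north, east, south, west, north → east.
Colour: repeats red → green → blue; red, green, blue, red, green → blue.
Putting it together: east  blue.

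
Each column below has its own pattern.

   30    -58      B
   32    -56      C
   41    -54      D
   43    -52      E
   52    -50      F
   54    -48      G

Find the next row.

First component: alternating steps +2, +9, +2, +9, …, so 30, 32, 41, 43, 52, 54 → 63.
Second component: -58, -56, -54, -52, -50, -48 → -46 (+2 each step).
For the letter, letters move forward 1 place in the alphabet: B, C, D, E, F, G → H.
Combining the parts gives 63  -46  H.

63  -46  H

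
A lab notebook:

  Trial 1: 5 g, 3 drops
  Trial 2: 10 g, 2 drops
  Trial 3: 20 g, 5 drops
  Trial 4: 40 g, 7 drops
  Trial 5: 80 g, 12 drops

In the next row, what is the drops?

19

For the drops, each term is the sum of the two before it: 3, 2, 5, 7, 12 → 19.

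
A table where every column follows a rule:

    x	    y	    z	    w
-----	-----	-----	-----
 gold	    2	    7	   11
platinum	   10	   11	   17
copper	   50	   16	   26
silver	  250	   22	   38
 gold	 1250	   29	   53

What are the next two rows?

platinum  6250  37  71; copper  31250  46  92

Column x: gold, platinum, copper, silver, gold → platinum → copper (repeats gold → platinum → copper → silver).
Column y — ×5 each step: 2, 10, 50, 250, 1250 → 6250 → 31250.
Column z goes 7, 11, 16, 22, 29 → 37 → 46 (differences are 4, 5, 6, … (increasing by 1 each time)).
Column w goes 11, 17, 26, 38, 53 → 71 → 92 (differences are 6, 9, 12, … (increasing by 3 each time)).
So the next two rows are platinum  6250  37  71 and copper  31250  46  92.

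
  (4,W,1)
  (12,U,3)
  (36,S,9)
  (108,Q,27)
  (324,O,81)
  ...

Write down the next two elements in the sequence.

(972,M,243), (2916,K,729)

First entry: 4, 12, 36, 108, 324 → 972 → 2916 (×3 each step).
Letter — letters move back 2 places in the alphabet: W, U, S, Q, O → M → K.
Third entry: 1, 3, 9, 27, 81 → 243 → 729 (×3 each step).
Putting the parts together: (972,M,243) and then (2916,K,729).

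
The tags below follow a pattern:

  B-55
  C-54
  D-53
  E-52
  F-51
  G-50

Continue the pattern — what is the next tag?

H-49

Letter: letters move forward 1 place in the alphabet; B, C, D, E, F, G → H.
Second component goes 55, 54, 53, 52, 51, 50 → 49 (−1 each step).
Putting it together: H-49.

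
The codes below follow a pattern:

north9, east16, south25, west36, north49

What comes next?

east64

Direction: north, east, south, west, north → east (repeats north → east → south → west).
Second component: perfect squares: 3², 4², 5², …, so 9, 16, 25, 36, 49 → 64.
Putting it together: east64.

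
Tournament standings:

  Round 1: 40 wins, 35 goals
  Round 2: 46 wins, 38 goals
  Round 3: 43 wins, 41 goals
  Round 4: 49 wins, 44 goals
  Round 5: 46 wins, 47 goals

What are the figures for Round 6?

For the wins, alternating steps +6, −3, +6, −3, …: 40, 46, 43, 49, 46 → 52.
Goals: 35, 38, 41, 44, 47 → 50 (+3 each step).
Combining the parts gives 52 wins, 50 goals.

52 wins, 50 goals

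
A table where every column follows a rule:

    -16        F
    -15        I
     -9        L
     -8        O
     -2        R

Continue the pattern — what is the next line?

First component — alternating steps +1, +6, +1, +6, …: -16, -15, -9, -8, -2 → -1.
Letter — letters move forward 3 places in the alphabet: F, I, L, O, R → U.
Combining the parts gives -1  U.

-1  U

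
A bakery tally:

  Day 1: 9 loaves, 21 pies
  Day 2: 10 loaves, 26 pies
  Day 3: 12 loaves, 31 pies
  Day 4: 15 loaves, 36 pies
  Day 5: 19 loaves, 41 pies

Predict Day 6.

24 loaves, 46 pies

Loaves: differences are 1, 2, 3, … (increasing by 1 each time), so 9, 10, 12, 15, 19 → 24.
Pies goes 21, 26, 31, 36, 41 → 46 (+5 each step).
Putting it together: 24 loaves, 46 pies.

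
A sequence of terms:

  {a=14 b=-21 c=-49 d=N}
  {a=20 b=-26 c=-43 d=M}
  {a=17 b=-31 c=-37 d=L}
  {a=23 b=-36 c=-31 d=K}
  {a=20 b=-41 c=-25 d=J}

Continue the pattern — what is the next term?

{a=26 b=-46 c=-19 d=I}

A: 14, 20, 17, 23, 20 → 26 (alternating steps +6, −3, +6, −3, …).
B — −5 each step: -21, -26, -31, -36, -41 → -46.
C goes -49, -43, -37, -31, -25 → -19 (+6 each step).
D — letters move back 1 place in the alphabet: N, M, L, K, J → I.
Putting it together: {a=26 b=-46 c=-19 d=I}.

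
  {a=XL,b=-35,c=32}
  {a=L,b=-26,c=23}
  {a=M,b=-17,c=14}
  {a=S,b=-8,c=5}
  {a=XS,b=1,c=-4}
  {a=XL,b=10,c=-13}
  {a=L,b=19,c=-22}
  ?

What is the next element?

A: XL, L, M, S, XS, XL, L → M (repeats XL → L → M → S → XS).
B — +9 each step: -35, -26, -17, -8, 1, 10, 19 → 28.
C: 32, 23, 14, 5, -4, -13, -22 → -31 (together with the b always sums to -3).
So the next element is {a=M,b=28,c=-31}.

{a=M,b=28,c=-31}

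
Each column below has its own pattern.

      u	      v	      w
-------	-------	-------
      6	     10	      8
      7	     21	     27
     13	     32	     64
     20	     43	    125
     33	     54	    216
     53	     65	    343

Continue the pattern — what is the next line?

Column u — each term is the sum of the two before it: 6, 7, 13, 20, 33, 53 → 86.
Column v: +11 each step, so 10, 21, 32, 43, 54, 65 → 76.
For the column w, perfect cubes: 2³, 3³, 4³, …: 8, 27, 64, 125, 216, 343 → 512.
So the next line is 86  76  512.

86  76  512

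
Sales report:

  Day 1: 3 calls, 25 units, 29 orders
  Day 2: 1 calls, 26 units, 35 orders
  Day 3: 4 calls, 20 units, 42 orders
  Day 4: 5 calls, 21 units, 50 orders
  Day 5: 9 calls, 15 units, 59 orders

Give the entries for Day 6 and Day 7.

Calls: each term is the sum of the two before it, so 3, 1, 4, 5, 9 → 14 → 23.
For the units, alternating steps +1, −6, +1, −6, …: 25, 26, 20, 21, 15 → 16 → 10.
Orders goes 29, 35, 42, 50, 59 → 69 → 80 (differences are 6, 7, 8, … (increasing by 1 each time)).
Putting the parts together: 14 calls, 16 units, 69 orders and then 23 calls, 10 units, 80 orders.

14 calls, 16 units, 69 orders; 23 calls, 10 units, 80 orders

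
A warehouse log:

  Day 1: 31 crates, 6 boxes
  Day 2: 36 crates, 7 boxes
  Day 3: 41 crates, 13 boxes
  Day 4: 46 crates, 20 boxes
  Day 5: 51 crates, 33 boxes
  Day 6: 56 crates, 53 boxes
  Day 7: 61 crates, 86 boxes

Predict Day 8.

Crates: 31, 36, 41, 46, 51, 56, 61 → 66 (+5 each step).
Boxes: 6, 7, 13, 20, 33, 53, 86 → 139 (each term is the sum of the two before it).
Combining the parts gives 66 crates, 139 boxes.

66 crates, 139 boxes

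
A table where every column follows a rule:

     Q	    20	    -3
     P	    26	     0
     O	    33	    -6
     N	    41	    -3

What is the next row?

Letter goes Q, P, O, N → M (letters move back 1 place in the alphabet).
Second component goes 20, 26, 33, 41 → 50 (differences are 6, 7, 8, … (increasing by 1 each time)).
For the third component, alternating steps +3, −6, +3, −6, …: -3, 0, -6, -3 → -9.
Combining the parts gives M  50  -9.

M  50  -9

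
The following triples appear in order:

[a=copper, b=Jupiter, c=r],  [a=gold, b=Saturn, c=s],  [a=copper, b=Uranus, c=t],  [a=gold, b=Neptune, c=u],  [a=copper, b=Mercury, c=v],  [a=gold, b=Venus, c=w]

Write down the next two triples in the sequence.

[a=copper, b=Earth, c=x], [a=gold, b=Mars, c=y]

For the a, alternates copper ↔ gold: copper, gold, copper, gold, copper, gold → copper → gold.
B goes Jupiter, Saturn, Uranus, Neptune, Mercury, Venus → Earth → Mars (runs through the planets Mercury→Neptune).
C — letters move forward 1 place in the alphabet: r, s, t, u, v, w → x → y.
Putting the parts together: [a=copper, b=Earth, c=x] and then [a=gold, b=Mars, c=y].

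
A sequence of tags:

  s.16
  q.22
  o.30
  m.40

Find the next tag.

k.52

Letter: letters move back 2 places in the alphabet, so s, q, o, m → k.
Second component: differences are 6, 8, 10, … (increasing by 2 each time), so 16, 22, 30, 40 → 52.
So the next tag is k.52.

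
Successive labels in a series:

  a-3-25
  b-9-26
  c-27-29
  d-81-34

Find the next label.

e-243-41

Letter goes a, b, c, d → e (letters move forward 1 place in the alphabet).
Second component goes 3, 9, 27, 81 → 243 (×3 each step).
Third component goes 25, 26, 29, 34 → 41 (differences are 1, 3, 5, … (increasing by 2 each time)).
So the next label is e-243-41.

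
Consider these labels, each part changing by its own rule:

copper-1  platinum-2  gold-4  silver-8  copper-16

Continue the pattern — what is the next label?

platinum-32

Metal: repeats copper → platinum → gold → silver, so copper, platinum, gold, silver, copper → platinum.
For the second component, ×2 each step: 1, 2, 4, 8, 16 → 32.
Combining the parts gives platinum-32.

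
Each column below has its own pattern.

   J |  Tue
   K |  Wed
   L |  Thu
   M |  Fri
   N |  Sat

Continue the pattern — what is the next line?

For the letter, letters move forward 1 place in the alphabet: J, K, L, M, N → O.
Day: runs through the weekdays Mon→Sun; Tue, Wed, Thu, Fri, Sat → Sun.
Combining the parts gives O  Sun.

O  Sun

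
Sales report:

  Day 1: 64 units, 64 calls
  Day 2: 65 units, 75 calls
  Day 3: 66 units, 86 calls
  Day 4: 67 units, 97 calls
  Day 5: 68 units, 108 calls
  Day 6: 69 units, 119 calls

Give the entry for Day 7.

For the units, +1 each step: 64, 65, 66, 67, 68, 69 → 70.
Calls: +11 each step; 64, 75, 86, 97, 108, 119 → 130.
Combining the parts gives 70 units, 130 calls.

70 units, 130 calls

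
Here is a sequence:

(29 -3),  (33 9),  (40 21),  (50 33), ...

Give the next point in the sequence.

First slot — differences are 4, 7, 10, … (increasing by 3 each time): 29, 33, 40, 50 → 63.
Second slot — +12 each step: -3, 9, 21, 33 → 45.
Combining the parts gives (63 45).

(63 45)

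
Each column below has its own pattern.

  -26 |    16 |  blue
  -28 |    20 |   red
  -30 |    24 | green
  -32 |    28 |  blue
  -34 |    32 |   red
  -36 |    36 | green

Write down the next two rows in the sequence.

-38  40  blue; -40  44  red

First component: -26, -28, -30, -32, -34, -36 → -38 → -40 (−2 each step).
Second component — +4 each step: 16, 20, 24, 28, 32, 36 → 40 → 44.
Colour — repeats blue → red → green: blue, red, green, blue, red, green → blue → red.
Putting the parts together: -38  40  blue and then -40  44  red.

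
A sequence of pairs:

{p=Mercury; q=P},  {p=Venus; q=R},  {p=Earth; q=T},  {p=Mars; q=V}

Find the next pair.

{p=Jupiter; q=X}

P goes Mercury, Venus, Earth, Mars → Jupiter (runs through the planets Mercury→Neptune).
Q — letters move forward 2 places in the alphabet: P, R, T, V → X.
Combining the parts gives {p=Jupiter; q=X}.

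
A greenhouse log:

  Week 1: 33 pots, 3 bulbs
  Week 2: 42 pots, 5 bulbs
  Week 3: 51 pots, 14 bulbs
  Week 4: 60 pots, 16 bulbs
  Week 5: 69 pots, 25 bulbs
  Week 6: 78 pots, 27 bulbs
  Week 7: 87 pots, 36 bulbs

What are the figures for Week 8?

Pots: +9 each step, so 33, 42, 51, 60, 69, 78, 87 → 96.
Bulbs: alternating steps +2, +9, +2, +9, …, so 3, 5, 14, 16, 25, 27, 36 → 38.
Combining the parts gives 96 pots, 38 bulbs.

96 pots, 38 bulbs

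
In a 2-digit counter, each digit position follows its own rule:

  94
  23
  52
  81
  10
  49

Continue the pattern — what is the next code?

First digit: +3 each step, mod 10; 9, 2, 5, 8, 1, 4 → 7.
Second digit: −1 each step, mod 10; 4, 3, 2, 1, 0, 9 → 8.
Combining the parts gives 78.

78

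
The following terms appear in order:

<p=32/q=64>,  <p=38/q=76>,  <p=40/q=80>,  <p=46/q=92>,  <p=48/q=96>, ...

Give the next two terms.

For the p, alternating steps +6, +2, +6, +2, …: 32, 38, 40, 46, 48 → 54 → 56.
Q — always 2 × the p: 64, 76, 80, 92, 96 → 108 → 112.
Putting the parts together: <p=54/q=108> and then <p=56/q=112>.

<p=54/q=108>, <p=56/q=112>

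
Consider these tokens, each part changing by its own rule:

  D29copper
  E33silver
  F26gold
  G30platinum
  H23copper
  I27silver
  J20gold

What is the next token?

Letter: letters move forward 1 place in the alphabet; D, E, F, G, H, I, J → K.
Second component goes 29, 33, 26, 30, 23, 27, 20 → 24 (alternating steps +4, −7, +4, −7, …).
Metal: repeats copper → silver → gold → platinum, so copper, silver, gold, platinum, copper, silver, gold → platinum.
Putting it together: K24platinum.

K24platinum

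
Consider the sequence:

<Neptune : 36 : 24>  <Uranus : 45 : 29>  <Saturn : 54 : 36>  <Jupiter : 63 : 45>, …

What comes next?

<Mars : 72 : 56>

Planet: runs backward through the planets Mercury→Neptune; Neptune, Uranus, Saturn, Jupiter → Mars.
Second slot: +9 each step; 36, 45, 54, 63 → 72.
Third slot: 24, 29, 36, 45 → 56 (differences are 5, 7, 9, … (increasing by 2 each time)).
So the next term is <Mars : 72 : 56>.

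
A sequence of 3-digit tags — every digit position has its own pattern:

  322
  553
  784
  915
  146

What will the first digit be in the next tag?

3

First digit — +2 each step, mod 10: 3, 5, 7, 9, 1 → 3.
Second digit: +3 each step, mod 10; 2, 5, 8, 1, 4 → 7.
Third digit goes 2, 3, 4, 5, 6 → 7 (+1 each step, mod 10).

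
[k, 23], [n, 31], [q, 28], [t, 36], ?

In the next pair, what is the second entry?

33

Letter: k, n, q, t → w (letters move forward 3 places in the alphabet).
Second entry: 23, 31, 28, 36 → 33 (alternating steps +8, −3, +8, −3, …).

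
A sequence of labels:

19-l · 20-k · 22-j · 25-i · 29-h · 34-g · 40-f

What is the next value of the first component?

First component: differences are 1, 2, 3, … (increasing by 1 each time), so 19, 20, 22, 25, 29, 34, 40 → 47.

47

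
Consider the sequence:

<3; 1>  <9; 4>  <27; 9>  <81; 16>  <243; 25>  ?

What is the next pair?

<729; 36>

For the first part, ×3 each step: 3, 9, 27, 81, 243 → 729.
Second part: 1, 4, 9, 16, 25 → 36 (perfect squares: 1², 2², 3², …).
So the next pair is <729; 36>.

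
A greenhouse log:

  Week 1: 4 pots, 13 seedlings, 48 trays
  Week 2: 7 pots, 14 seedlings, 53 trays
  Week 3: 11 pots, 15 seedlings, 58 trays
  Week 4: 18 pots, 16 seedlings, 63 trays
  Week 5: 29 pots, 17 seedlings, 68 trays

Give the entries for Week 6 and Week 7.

Pots goes 4, 7, 11, 18, 29 → 47 → 76 (each term is the sum of the two before it).
Seedlings: +1 each step; 13, 14, 15, 16, 17 → 18 → 19.
Trays: 48, 53, 58, 63, 68 → 73 → 78 (+5 each step).
So the next two rows are 47 pots, 18 seedlings, 73 trays and 76 pots, 19 seedlings, 78 trays.

47 pots, 18 seedlings, 73 trays; 76 pots, 19 seedlings, 78 trays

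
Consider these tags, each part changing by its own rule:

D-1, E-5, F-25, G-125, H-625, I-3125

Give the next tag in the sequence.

Letter — letters move forward 1 place in the alphabet: D, E, F, G, H, I → J.
For the second component, ×5 each step: 1, 5, 25, 125, 625, 3125 → 15625.
Putting it together: J-15625.

J-15625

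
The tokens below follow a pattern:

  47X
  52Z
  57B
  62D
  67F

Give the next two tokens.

First component — +5 each step: 47, 52, 57, 62, 67 → 72 → 77.
For the letter, letters move forward 2 places in the alphabet, wrapping Z→A: X, Z, B, D, F → H → J.
Putting the parts together: 72H and then 77J.

72H then 77J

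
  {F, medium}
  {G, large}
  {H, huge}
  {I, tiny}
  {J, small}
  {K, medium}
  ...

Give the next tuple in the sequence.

{L, large}

Letter — letters move forward 1 place in the alphabet: F, G, H, I, J, K → L.
Size: medium, large, huge, tiny, small, medium → large (repeats medium → large → huge → tiny → small).
So the next tuple is {L, large}.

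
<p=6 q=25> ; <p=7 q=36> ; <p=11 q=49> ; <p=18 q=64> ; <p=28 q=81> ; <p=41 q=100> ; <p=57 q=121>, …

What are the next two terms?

<p=76 q=144>, <p=98 q=169>

For the p, differences are 1, 4, 7, … (increasing by 3 each time): 6, 7, 11, 18, 28, 41, 57 → 76 → 98.
Q: perfect squares: 5², 6², 7², …; 25, 36, 49, 64, 81, 100, 121 → 144 → 169.
So the next two terms are <p=76 q=144> and <p=98 q=169>.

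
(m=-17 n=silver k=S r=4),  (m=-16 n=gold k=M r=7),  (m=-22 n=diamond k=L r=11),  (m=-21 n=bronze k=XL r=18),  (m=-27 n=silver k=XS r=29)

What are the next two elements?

(m=-26 n=gold k=S r=47), (m=-32 n=diamond k=M r=76)

M — alternating steps +1, −6, +1, −6, …: -17, -16, -22, -21, -27 → -26 → -32.
N: silver, gold, diamond, bronze, silver → gold → diamond (repeats silver → gold → diamond → bronze).
For the k, runs through clothing sizes XS→XL: S, M, L, XL, XS → S → M.
R — each term is the sum of the two before it: 4, 7, 11, 18, 29 → 47 → 76.
Putting the parts together: (m=-26 n=gold k=S r=47) and then (m=-32 n=diamond k=M r=76).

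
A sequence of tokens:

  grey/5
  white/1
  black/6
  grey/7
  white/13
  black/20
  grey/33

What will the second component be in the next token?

Shade goes grey, white, black, grey, white, black, grey → white (repeats grey → white → black).
For the second component, each term is the sum of the two before it: 5, 1, 6, 7, 13, 20, 33 → 53.

53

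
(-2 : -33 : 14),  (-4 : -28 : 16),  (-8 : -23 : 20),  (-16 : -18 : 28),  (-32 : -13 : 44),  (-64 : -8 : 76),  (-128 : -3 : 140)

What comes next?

First entry — ×2 each step: -2, -4, -8, -16, -32, -64, -128 → -256.
For the second entry, +5 each step: -33, -28, -23, -18, -13, -8, -3 → 2.
Third entry goes 14, 16, 20, 28, 44, 76, 140 → 268 (together with the first entry always sums to 12).
Combining the parts gives (-256 : 2 : 268).

(-256 : 2 : 268)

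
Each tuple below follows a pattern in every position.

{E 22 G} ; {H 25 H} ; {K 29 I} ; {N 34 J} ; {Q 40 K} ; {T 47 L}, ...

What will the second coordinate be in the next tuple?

First letter: letters move forward 3 places in the alphabet, so E, H, K, N, Q, T → W.
For the second coordinate, differences are 3, 4, 5, … (increasing by 1 each time): 22, 25, 29, 34, 40, 47 → 55.
For the second letter, letters move forward 1 place in the alphabet: G, H, I, J, K, L → M.

55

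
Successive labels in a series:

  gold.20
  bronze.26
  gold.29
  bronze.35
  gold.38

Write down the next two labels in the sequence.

Rank: alternates gold ↔ bronze; gold, bronze, gold, bronze, gold → bronze → gold.
Second component: alternating steps +6, +3, +6, +3, …; 20, 26, 29, 35, 38 → 44 → 47.
Putting the parts together: bronze.44 and then gold.47.

bronze.44, gold.47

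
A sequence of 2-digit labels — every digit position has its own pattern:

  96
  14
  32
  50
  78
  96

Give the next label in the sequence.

14

For the first digit, +2 each step, mod 10: 9, 1, 3, 5, 7, 9 → 1.
For the second digit, −2 each step, mod 10: 6, 4, 2, 0, 8, 6 → 4.
Putting it together: 14.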